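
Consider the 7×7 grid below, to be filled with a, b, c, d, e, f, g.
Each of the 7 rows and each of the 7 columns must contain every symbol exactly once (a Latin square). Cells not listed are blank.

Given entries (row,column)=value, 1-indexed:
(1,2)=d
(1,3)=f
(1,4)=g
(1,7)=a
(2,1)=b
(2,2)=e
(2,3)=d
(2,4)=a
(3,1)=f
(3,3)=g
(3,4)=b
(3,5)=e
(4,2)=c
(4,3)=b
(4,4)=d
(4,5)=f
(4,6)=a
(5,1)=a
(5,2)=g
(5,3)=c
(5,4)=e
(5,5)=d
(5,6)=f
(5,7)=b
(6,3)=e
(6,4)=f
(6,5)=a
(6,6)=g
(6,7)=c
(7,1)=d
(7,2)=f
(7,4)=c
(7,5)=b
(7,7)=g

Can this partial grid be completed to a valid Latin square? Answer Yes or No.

No

Row 6, column 1: row 6 together with column 1 already contain {a, b, c, d, e, f, g} — every symbol — so nothing can go there. The grid has no valid completion.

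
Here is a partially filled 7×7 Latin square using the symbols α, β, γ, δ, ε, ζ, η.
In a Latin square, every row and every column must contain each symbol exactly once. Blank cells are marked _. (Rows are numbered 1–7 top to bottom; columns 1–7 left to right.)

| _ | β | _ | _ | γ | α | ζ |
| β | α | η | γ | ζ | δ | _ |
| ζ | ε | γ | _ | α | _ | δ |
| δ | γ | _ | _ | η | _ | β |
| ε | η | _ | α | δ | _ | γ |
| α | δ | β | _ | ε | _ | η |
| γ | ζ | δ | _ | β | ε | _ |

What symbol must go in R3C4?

Row 1, column 1: row 1 has {α, β, γ, ζ} and column 1 has {α, β, γ, δ, ε, ζ}, leaving only η.
Row 1, column 3: row 1 has {α, β, γ, ζ, η} and column 3 has {β, γ, δ, η}, leaving only ε.
Row 1, column 4: row 1 has {α, β, γ, ε, ζ, η} and column 4 has {α, γ}, leaving only δ.
Row 2, column 7: row 2 has {α, β, γ, δ, ζ, η} and column 7 has {β, γ, δ, ζ, η}, leaving only ε.
Row 4, column 6: row 4 has {β, γ, δ, η} and column 6 has {α, δ, ε}, leaving only ζ.
Row 4, column 3: row 4 has {β, γ, δ, ζ, η} and column 3 has {β, γ, δ, ε, η}, leaving only α.
Row 4, column 4: row 4 has {α, β, γ, δ, ζ, η} and column 4 has {α, γ, δ}, leaving only ε.
Row 5, column 3: row 5 has {α, γ, δ, ε, η} and column 3 has {α, β, γ, δ, ε, η}, leaving only ζ.
Row 5, column 6: row 5 has {α, γ, δ, ε, ζ, η} and column 6 has {α, δ, ε, ζ}, leaving only β.
Row 3, column 6: row 3 has {α, γ, δ, ε, ζ} and column 6 has {α, β, δ, ε, ζ}, leaving only η.
Row 3 already has {α, γ, δ, ε, ζ, η} and column 4 already has {α, γ, δ, ε}, so row 3, column 4 must be β.

β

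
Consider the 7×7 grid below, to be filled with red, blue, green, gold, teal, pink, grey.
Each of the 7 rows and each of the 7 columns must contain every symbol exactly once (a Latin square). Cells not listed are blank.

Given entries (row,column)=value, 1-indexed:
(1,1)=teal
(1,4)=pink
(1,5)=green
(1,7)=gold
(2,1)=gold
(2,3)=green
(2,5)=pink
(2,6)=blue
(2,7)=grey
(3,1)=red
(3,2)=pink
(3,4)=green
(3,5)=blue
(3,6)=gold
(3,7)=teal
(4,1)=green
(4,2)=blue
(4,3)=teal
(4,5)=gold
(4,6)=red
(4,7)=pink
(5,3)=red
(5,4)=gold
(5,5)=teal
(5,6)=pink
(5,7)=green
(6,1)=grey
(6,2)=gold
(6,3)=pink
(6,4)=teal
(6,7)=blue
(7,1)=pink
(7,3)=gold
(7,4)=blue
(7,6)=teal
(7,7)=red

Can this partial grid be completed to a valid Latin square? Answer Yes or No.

No row or column among the givens repeats a symbol, and propagating forced cells runs into no contradiction.
One valid completion exists (for instance, teal red blue pink green grey gold / gold teal green red pink blue grey / red pink grey green blue gold teal / green blue teal grey gold red pink / blue grey red gold teal pink green / grey gold pink teal red green blue / pink green gold blue grey teal red).

Yes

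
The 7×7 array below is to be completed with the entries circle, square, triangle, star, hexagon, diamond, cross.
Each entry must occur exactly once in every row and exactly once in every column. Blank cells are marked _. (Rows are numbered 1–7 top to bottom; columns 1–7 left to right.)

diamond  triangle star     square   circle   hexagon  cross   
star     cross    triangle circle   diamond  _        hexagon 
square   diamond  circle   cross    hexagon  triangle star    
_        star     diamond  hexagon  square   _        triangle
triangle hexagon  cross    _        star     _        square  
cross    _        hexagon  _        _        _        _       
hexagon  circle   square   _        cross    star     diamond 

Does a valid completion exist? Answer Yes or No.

No row or column among the givens repeats a symbol, and propagating forced cells runs into no contradiction.
One valid completion exists (for instance, diamond triangle star square circle hexagon cross / star cross triangle circle diamond square hexagon / square diamond circle cross hexagon triangle star / circle star diamond hexagon square cross triangle / triangle hexagon cross diamond star circle square / cross square hexagon star triangle diamond circle / hexagon circle square triangle cross star diamond).

Yes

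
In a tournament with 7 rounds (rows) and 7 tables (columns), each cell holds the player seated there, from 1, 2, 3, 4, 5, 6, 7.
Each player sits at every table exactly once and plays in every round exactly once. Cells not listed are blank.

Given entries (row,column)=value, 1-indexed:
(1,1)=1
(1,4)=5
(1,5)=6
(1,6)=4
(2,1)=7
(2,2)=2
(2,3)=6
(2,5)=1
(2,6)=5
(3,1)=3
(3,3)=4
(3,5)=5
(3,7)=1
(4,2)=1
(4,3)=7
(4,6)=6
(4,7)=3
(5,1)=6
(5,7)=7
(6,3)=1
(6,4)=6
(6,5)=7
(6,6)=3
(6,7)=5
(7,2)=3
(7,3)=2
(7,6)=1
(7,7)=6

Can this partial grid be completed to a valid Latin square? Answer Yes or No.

Round 1, table 2: round 1 has {1, 4, 5, 6} and table 2 has {1, 2, 3}, so it must be 7.
Round 1, table 3: round 1 has {1, 4, 5, 6, 7} and table 3 has {1, 2, 4, 6, 7}, so it must be 3.
Round 1, table 7: round 1 has {1, 3, 4, 5, 6, 7} and table 7 has {1, 3, 5, 6, 7}, so it must be 2.
Round 2, table 7: round 2 has {1, 2, 5, 6, 7} and table 7 has {1, 2, 3, 5, 6, 7}, so it must be 4.
Round 2, table 4: round 2 has {1, 2, 4, 5, 6, 7} and table 4 has {5, 6}, so it must be 3.
Round 3, table 2: round 3 has {1, 3, 4, 5} and table 2 has {1, 2, 3, 7}, so it must be 6.
Round 5, table 3: round 5 has {6, 7} and table 3 has {1, 2, 3, 4, 6, 7}, so it must be 5.
Round 5, table 2: round 5 has {5, 6, 7} and table 2 has {1, 2, 3, 6, 7}, so it must be 4.
Now round 6, table 2: round 6 together with table 2 already contain {1, 2, 3, 4, 5, 6, 7} — every symbol — so nothing can go there. The grid has no valid completion.

No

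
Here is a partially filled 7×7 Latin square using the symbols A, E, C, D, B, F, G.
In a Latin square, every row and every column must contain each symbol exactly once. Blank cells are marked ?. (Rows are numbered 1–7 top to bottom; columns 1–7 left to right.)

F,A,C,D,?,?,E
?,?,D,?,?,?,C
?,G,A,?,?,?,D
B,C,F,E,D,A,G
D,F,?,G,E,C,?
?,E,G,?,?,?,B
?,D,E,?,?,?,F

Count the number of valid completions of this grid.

Row 1, column 5: eliminating its row and column leaves {B, G}.
Row 1, column 6: eliminating its row and column leaves {B, G}.
Row 2, column 1: eliminating its row and column leaves {A, E, G}.
Row 2, column 2: eliminating its row and column leaves {B}.
Row 2, column 4: eliminating its row and column leaves {A, B, F}.
Row 2, column 5: eliminating its row and column leaves {A, B, F, G}.
Row 2, column 6: eliminating its row and column leaves {E, B, F, G}.
Row 3, column 1: eliminating its row and column leaves {E, C}.
Row 3, column 4: eliminating its row and column leaves {C, B, F}.
Row 3, column 5: eliminating its row and column leaves {C, B, F}.
Row 3, column 6: eliminating its row and column leaves {E, B, F}.
Row 5, column 3: eliminating its row and column leaves {B}.
Row 5, column 7: eliminating its row and column leaves {A}.
Row 6, column 1: eliminating its row and column leaves {A, C}.
Row 6, column 4: eliminating its row and column leaves {A, C, F}.
Row 6, column 5: eliminating its row and column leaves {A, C, F}.
Row 6, column 6: eliminating its row and column leaves {D, F}.
Row 7, column 1: eliminating its row and column leaves {A, C, G}.
Row 7, column 4: eliminating its row and column leaves {A, C, B}.
Row 7, column 5: eliminating its row and column leaves {A, C, B, G}.
Row 7, column 6: eliminating its row and column leaves {B, G}.
Enumerating the assignments across these blanks that avoid any row or column repeat gives 11 completions.

11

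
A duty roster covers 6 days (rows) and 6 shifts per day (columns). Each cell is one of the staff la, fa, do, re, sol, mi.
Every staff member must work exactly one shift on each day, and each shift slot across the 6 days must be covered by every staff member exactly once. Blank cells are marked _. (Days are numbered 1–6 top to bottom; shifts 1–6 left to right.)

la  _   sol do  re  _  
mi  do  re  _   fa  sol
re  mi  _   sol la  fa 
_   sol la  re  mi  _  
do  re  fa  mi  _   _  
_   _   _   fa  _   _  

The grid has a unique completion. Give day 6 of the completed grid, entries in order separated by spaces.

Day 6, shift 1: day 6 has {fa} and shift 1 has {la, do, re, mi}, leaving only sol.
Day 6, shift 2: day 6 has {fa, sol} and shift 2 has {do, re, sol, mi}, leaving only la.
Day 6, shift 5: day 6 has {la, fa, sol} and shift 5 has {la, fa, re, mi}, leaving only do.
Day 6, shift 3: day 6 has {la, fa, do, sol} and shift 3 has {la, fa, re, sol}, leaving only mi.
Day 6, shift 6: day 6 has {la, fa, do, sol, mi} and shift 6 has {fa, sol}, leaving only re.
So day 6 reads: sol la mi fa do re.

sol la mi fa do re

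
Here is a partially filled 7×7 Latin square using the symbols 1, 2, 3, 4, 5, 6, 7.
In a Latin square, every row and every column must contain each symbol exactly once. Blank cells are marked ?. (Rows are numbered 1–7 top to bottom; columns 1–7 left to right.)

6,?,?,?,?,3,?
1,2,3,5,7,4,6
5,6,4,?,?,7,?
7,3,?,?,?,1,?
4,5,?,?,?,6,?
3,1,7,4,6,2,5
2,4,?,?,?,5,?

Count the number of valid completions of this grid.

17

Row 1, column 2: eliminating its row and column leaves {7}.
Row 1, column 3: eliminating its row and column leaves {1, 2, 5}.
Row 1, column 4: eliminating its row and column leaves {1, 2, 7}.
Row 1, column 5: eliminating its row and column leaves {1, 2, 4, 5}.
Row 1, column 7: eliminating its row and column leaves {1, 2, 4, 7}.
Row 3, column 4: eliminating its row and column leaves {1, 2, 3}.
Row 3, column 5: eliminating its row and column leaves {1, 2, 3}.
Row 3, column 7: eliminating its row and column leaves {1, 2, 3}.
Row 4, column 3: eliminating its row and column leaves {2, 5, 6}.
Row 4, column 4: eliminating its row and column leaves {2, 6}.
Row 4, column 5: eliminating its row and column leaves {2, 4, 5}.
Row 4, column 7: eliminating its row and column leaves {2, 4}.
Row 5, column 3: eliminating its row and column leaves {1, 2}.
Row 5, column 4: eliminating its row and column leaves {1, 2, 3, 7}.
Row 5, column 5: eliminating its row and column leaves {1, 2, 3}.
Row 5, column 7: eliminating its row and column leaves {1, 2, 3, 7}.
Row 7, column 3: eliminating its row and column leaves {1, 6}.
Row 7, column 4: eliminating its row and column leaves {1, 3, 6, 7}.
Row 7, column 5: eliminating its row and column leaves {1, 3}.
Row 7, column 7: eliminating its row and column leaves {1, 3, 7}.
Enumerating the assignments across these blanks that avoid any row or column repeat gives 17 completions.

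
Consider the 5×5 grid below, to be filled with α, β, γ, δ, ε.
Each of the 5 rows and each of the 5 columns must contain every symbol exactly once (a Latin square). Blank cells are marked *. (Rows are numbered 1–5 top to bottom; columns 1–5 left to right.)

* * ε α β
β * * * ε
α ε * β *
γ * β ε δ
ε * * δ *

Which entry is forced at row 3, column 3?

Row 1, column 1: row 1 has {α, β, ε} and column 1 has {α, β, γ, ε}, leaving only δ.
Row 1, column 2: row 1 has {α, β, δ, ε} and column 2 has {ε}, leaving only γ.
Row 2, column 4: row 2 has {β, ε} and column 4 has {α, β, δ, ε}, leaving only γ.
Row 3, column 5: row 3 has {α, β, ε} and column 5 has {β, δ, ε}, leaving only γ.
Row 3 already has {α, β, γ, ε} and column 3 already has {β, ε}, so row 3, column 3 must be δ.

δ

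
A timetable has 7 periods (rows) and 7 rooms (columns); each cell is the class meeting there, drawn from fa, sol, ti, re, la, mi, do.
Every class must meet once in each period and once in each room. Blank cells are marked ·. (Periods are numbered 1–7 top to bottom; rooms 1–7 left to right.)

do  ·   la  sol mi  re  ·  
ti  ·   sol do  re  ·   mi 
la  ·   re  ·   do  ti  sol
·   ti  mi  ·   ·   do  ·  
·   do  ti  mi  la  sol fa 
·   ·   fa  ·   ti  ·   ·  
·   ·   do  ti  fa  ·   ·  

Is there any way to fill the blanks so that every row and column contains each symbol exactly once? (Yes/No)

No period or room among the givens repeats a symbol, and propagating forced cells runs into no contradiction.
One valid completion exists (for instance, do fa la sol mi re ti / ti la sol do re fa mi / la mi re fa do ti sol / fa ti mi la sol do re / re do ti mi la sol fa / mi sol fa re ti la do / sol re do ti fa mi la).

Yes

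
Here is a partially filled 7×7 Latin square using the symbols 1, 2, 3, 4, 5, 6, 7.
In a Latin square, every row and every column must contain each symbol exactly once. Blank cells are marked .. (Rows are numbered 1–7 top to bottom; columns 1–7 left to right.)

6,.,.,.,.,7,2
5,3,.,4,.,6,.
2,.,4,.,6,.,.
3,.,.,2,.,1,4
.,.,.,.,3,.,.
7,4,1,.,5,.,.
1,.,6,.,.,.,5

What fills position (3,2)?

5

Row 4, column 5: row 4 has {1, 2, 3, 4} and column 5 has {3, 5, 6}, leaving only 7.
Row 4, column 3: row 4 has {1, 2, 3, 4, 7} and column 3 has {1, 4, 6}, leaving only 5.
Row 1, column 3: row 1 has {2, 6, 7} and column 3 has {1, 4, 5, 6}, leaving only 3.
Row 4, column 2: row 4 has {1, 2, 3, 4, 5, 7} and column 2 has {3, 4}, leaving only 6.
Row 5, column 1: row 5 has {3} and column 1 has {1, 2, 3, 5, 6, 7}, leaving only 4.
Row 3, column 2 is narrowed to {1, 5, 7}.
If it were 1, then row 5, column 6 would be left with no valid symbol.
If it were 7, then row 1, column 4 would be left with no valid symbol.
So row 3, column 2 must be 5.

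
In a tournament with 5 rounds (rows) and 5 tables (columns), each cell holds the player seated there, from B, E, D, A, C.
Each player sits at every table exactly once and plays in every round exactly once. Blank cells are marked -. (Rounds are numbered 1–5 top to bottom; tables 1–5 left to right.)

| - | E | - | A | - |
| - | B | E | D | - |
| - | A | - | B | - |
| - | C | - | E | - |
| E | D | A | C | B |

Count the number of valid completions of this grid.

Round 1, table 1: eliminating its round and table leaves {B, D, C}.
Round 1, table 3: eliminating its round and table leaves {B, D, C}.
Round 1, table 5: eliminating its round and table leaves {D, C}.
Round 2, table 1: eliminating its round and table leaves {A, C}.
Round 2, table 5: eliminating its round and table leaves {A, C}.
Round 3, table 1: eliminating its round and table leaves {D, C}.
Round 3, table 3: eliminating its round and table leaves {D, C}.
Round 3, table 5: eliminating its round and table leaves {E, D, C}.
Round 4, table 1: eliminating its round and table leaves {B, D, A}.
Round 4, table 3: eliminating its round and table leaves {B, D}.
Round 4, table 5: eliminating its round and table leaves {D, A}.
Enumerating the assignments across these blanks that avoid any round or table repeat gives 3 completions.

3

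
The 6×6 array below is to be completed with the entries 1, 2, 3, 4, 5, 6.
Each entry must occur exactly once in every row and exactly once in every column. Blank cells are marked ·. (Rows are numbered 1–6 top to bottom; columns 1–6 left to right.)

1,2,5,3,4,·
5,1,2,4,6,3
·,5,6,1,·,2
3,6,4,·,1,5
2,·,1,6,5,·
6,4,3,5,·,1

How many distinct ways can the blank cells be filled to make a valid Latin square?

1

Row 1, column 6: eliminating its row and column leaves {6}.
Row 3, column 1: eliminating its row and column leaves {4}.
Row 3, column 5: eliminating its row and column leaves {3}.
Row 4, column 4: eliminating its row and column leaves {2}.
Row 5, column 2: eliminating its row and column leaves {3}.
Row 5, column 6: eliminating its row and column leaves {4}.
Row 6, column 5: eliminating its row and column leaves {2}.
Only one assignment across all blanks avoids any row or column repeat, giving 1 completion.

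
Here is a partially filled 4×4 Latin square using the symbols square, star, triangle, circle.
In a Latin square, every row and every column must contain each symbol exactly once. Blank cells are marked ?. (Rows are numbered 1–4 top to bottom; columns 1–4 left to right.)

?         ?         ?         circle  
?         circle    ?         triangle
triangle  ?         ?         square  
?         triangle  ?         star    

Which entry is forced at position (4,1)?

Row 3, column 2: row 3 has {square, triangle} and column 2 has {triangle, circle}, leaving only star.
Row 1, column 2: row 1 has {circle} and column 2 has {star, triangle, circle}, leaving only square.
Row 1, column 1: row 1 has {square, circle} and column 1 has {triangle}, leaving only star.
Row 1, column 3: row 1 has {square, star, circle} and column 3 has {}, leaving only triangle.
Row 2, column 1: row 2 has {triangle, circle} and column 1 has {star, triangle}, leaving only square.
Row 4 already has {star, triangle} and column 1 already has {square, star, triangle}, so row 4, column 1 must be circle.

circle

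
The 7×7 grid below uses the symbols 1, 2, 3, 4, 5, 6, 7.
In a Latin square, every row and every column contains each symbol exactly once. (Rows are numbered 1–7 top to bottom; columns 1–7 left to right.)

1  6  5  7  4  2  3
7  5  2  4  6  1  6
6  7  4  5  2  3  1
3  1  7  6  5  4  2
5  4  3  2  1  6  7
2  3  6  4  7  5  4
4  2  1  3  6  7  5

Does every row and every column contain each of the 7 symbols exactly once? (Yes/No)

No

Row 2 contains 6 twice (at columns 5 and 7); row 6 is also not a permutation.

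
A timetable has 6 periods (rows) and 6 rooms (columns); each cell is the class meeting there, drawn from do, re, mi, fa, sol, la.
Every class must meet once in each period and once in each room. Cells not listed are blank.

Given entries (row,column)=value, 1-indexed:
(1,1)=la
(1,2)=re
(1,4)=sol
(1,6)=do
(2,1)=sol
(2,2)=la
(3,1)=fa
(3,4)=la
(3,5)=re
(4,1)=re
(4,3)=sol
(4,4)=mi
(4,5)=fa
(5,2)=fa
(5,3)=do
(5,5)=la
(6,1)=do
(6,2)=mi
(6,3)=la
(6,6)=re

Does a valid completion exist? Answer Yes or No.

No

Period 1, room 5: period 1 has {do, re, sol, la} and room 5 has {re, fa, la}, so it must be mi.
Period 1, room 3: period 1 has {do, re, mi, sol, la} and room 3 has {do, sol, la}, so it must be fa.
Period 2, room 5: period 2 has {sol, la} and room 5 has {re, mi, fa, la}, so it must be do.
Period 3, room 3: period 3 has {re, fa, la} and room 3 has {do, fa, sol, la}, so it must be mi.
Period 2, room 3: period 2 has {do, sol, la} and room 3 has {do, mi, fa, sol, la}, so it must be re.
Period 2, room 4: period 2 has {do, re, sol, la} and room 4 has {mi, sol, la}, so it must be fa.
Now period 6, room 4: period 6 together with room 4 already contain {do, re, mi, fa, sol, la} — every symbol — so nothing can go there. The grid has no valid completion.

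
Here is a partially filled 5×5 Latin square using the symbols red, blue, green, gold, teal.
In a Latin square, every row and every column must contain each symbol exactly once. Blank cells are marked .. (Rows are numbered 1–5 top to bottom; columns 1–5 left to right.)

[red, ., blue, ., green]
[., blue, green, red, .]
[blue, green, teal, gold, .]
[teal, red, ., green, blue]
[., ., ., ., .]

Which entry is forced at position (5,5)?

Row 1, column 4: row 1 has {red, blue, green} and column 4 has {red, green, gold}, leaving only teal.
Row 1, column 2: row 1 has {red, blue, green, teal} and column 2 has {red, blue, green}, leaving only gold.
Row 2, column 1: row 2 has {red, blue, green} and column 1 has {red, blue, teal}, leaving only gold.
Row 2, column 5: row 2 has {red, blue, green, gold} and column 5 has {blue, green}, leaving only teal.
Row 3, column 5: row 3 has {blue, green, gold, teal} and column 5 has {blue, green, teal}, leaving only red.
Row 5 already has {} and column 5 already has {red, blue, green, teal}, so row 5, column 5 must be gold.

gold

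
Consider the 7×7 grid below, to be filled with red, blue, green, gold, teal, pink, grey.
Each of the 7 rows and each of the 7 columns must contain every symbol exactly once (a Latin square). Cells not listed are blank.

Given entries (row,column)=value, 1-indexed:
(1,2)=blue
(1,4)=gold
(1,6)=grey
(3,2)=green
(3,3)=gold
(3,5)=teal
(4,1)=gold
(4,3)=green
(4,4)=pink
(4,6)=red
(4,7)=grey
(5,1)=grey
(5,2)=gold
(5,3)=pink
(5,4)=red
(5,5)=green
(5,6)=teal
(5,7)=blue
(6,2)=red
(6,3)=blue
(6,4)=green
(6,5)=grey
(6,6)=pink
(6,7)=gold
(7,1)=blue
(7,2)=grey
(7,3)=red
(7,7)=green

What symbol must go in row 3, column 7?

Row 1, column 3: row 1 has {blue, gold, grey} and column 3 has {red, blue, green, gold, pink}, leaving only teal.
Row 2, column 3: row 2 has {} and column 3 has {red, blue, green, gold, teal, pink}, leaving only grey.
Row 3, column 6: row 3 has {green, gold, teal} and column 6 has {red, teal, pink, grey}, leaving only blue.
Row 3, column 4: row 3 has {blue, green, gold, teal} and column 4 has {red, green, gold, pink}, leaving only grey.
Row 4, column 2: row 4 has {red, green, gold, pink, grey} and column 2 has {red, blue, green, gold, grey}, leaving only teal.
Row 2, column 2: row 2 has {grey} and column 2 has {red, blue, green, gold, teal, grey}, leaving only pink.
Row 4, column 5: row 4 has {red, green, gold, teal, pink, grey} and column 5 has {green, teal, grey}, leaving only blue.
Row 6, column 1: row 6 has {red, blue, green, gold, pink, grey} and column 1 has {blue, gold, grey}, leaving only teal.
Row 7, column 4: row 7 has {red, blue, green, grey} and column 4 has {red, green, gold, pink, grey}, leaving only teal.
Row 2, column 4: row 2 has {pink, grey} and column 4 has {red, green, gold, teal, pink, grey}, leaving only blue.
Row 7, column 6: row 7 has {red, blue, green, teal, grey} and column 6 has {red, blue, teal, pink, grey}, leaving only gold.
Row 2, column 6: row 2 has {blue, pink, grey} and column 6 has {red, blue, gold, teal, pink, grey}, leaving only green.
Row 2, column 1: row 2 has {blue, green, pink, grey} and column 1 has {blue, gold, teal, grey}, leaving only red.
Row 2, column 5: row 2 has {red, blue, green, pink, grey} and column 5 has {blue, green, teal, grey}, leaving only gold.
Row 2, column 7: row 2 has {red, blue, green, gold, pink, grey} and column 7 has {blue, green, gold, grey}, leaving only teal.
Row 3, column 1: row 3 has {blue, green, gold, teal, grey} and column 1 has {red, blue, gold, teal, grey}, leaving only pink.
Row 3 already has {blue, green, gold, teal, pink, grey} and column 7 already has {blue, green, gold, teal, grey}, so row 3, column 7 must be red.

red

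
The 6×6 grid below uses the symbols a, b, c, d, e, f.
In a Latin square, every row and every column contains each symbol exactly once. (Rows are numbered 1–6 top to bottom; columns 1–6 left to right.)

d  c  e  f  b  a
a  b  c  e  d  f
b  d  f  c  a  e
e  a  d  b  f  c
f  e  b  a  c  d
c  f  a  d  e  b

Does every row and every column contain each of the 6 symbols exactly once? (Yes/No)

Each row is a permutation of the 6 symbols, and so is each column.

Yes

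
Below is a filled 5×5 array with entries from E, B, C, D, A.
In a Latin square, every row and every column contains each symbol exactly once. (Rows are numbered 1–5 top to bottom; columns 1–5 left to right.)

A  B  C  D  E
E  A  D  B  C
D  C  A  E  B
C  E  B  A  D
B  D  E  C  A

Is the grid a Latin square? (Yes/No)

Each row is a permutation of the 5 symbols, and so is each column.

Yes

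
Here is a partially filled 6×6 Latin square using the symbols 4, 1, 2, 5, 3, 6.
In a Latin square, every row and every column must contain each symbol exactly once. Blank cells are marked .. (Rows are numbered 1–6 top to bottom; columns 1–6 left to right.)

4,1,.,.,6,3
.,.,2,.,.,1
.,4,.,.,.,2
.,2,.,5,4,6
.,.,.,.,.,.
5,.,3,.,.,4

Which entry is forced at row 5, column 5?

1

Row 1, column 3: row 1 has {4, 1, 3, 6} and column 3 has {2, 3}, leaving only 5.
Row 1, column 4: row 1 has {4, 1, 5, 3, 6} and column 4 has {5}, leaving only 2.
Row 4, column 3: row 4 has {4, 2, 5, 6} and column 3 has {2, 5, 3}, leaving only 1.
Row 3, column 3: row 3 has {4, 2} and column 3 has {1, 2, 5, 3}, leaving only 6.
Row 4, column 1: row 4 has {4, 1, 2, 5, 6} and column 1 has {4, 5}, leaving only 3.
Row 2, column 1: row 2 has {1, 2} and column 1 has {4, 5, 3}, leaving only 6.
Row 3, column 1: row 3 has {4, 2, 6} and column 1 has {4, 5, 3, 6}, leaving only 1.
Row 3, column 4: row 3 has {4, 1, 2, 6} and column 4 has {2, 5}, leaving only 3.
Row 2, column 4: row 2 has {1, 2, 6} and column 4 has {2, 5, 3}, leaving only 4.
Row 3, column 5: row 3 has {4, 1, 2, 3, 6} and column 5 has {4, 6}, leaving only 5.
Row 2, column 5: row 2 has {4, 1, 2, 6} and column 5 has {4, 5, 6}, leaving only 3.
Row 2, column 2: row 2 has {4, 1, 2, 3, 6} and column 2 has {4, 1, 2}, leaving only 5.
Row 5, column 1: row 5 has {} and column 1 has {4, 1, 5, 3, 6}, leaving only 2.
Row 5 already has {2} and column 5 already has {4, 5, 3, 6}, so row 5, column 5 must be 1.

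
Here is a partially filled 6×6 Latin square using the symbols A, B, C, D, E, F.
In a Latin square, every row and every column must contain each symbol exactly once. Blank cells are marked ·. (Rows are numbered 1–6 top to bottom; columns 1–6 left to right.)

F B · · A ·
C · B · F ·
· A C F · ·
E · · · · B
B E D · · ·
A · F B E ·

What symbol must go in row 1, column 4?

D

Row 1, column 3: row 1 has {A, B, F} and column 3 has {B, C, D, F}, leaving only E.
Row 2, column 2: row 2 has {B, C, F} and column 2 has {A, B, E}, leaving only D.
Row 3, column 1: row 3 has {A, C, F} and column 1 has {A, B, C, E, F}, leaving only D.
Row 3, column 5: row 3 has {A, C, D, F} and column 5 has {A, E, F}, leaving only B.
Row 3, column 6: row 3 has {A, B, C, D, F} and column 6 has {B}, leaving only E.
Row 2, column 6: row 2 has {B, C, D, F} and column 6 has {B, E}, leaving only A.
Row 2, column 4: row 2 has {A, B, C, D, F} and column 4 has {B, F}, leaving only E.
Row 4, column 3: row 4 has {B, E} and column 3 has {B, C, D, E, F}, leaving only A.
Row 5, column 5: row 5 has {B, D, E} and column 5 has {A, B, E, F}, leaving only C.
Row 4, column 5: row 4 has {A, B, E} and column 5 has {A, B, C, E, F}, leaving only D.
Row 4, column 4: row 4 has {A, B, D, E} and column 4 has {B, E, F}, leaving only C.
Row 1 already has {A, B, E, F} and column 4 already has {B, C, E, F}, so row 1, column 4 must be D.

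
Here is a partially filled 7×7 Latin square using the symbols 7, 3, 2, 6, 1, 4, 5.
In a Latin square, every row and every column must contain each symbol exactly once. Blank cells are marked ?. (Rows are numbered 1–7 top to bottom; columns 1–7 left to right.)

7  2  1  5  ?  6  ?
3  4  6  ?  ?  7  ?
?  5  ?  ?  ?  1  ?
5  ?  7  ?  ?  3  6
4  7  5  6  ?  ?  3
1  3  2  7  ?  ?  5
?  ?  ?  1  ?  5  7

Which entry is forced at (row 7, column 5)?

Row 1, column 7: row 1 has {7, 2, 6, 1, 5} and column 7 has {7, 3, 6, 5}, leaving only 4.
Row 1, column 5: row 1 has {7, 2, 6, 1, 4, 5} and column 5 has {}, leaving only 3.
Row 2, column 4: row 2 has {7, 3, 6, 4} and column 4 has {7, 6, 1, 5}, leaving only 2.
Row 2, column 7: row 2 has {7, 3, 2, 6, 4} and column 7 has {7, 3, 6, 4, 5}, leaving only 1.
Row 2, column 5: row 2 has {7, 3, 2, 6, 1, 4} and column 5 has {3}, leaving only 5.
Row 3, column 7: row 3 has {1, 5} and column 7 has {7, 3, 6, 1, 4, 5}, leaving only 2.
Row 3, column 1: row 3 has {2, 1, 5} and column 1 has {7, 3, 1, 4, 5}, leaving only 6.
Row 4, column 2: row 4 has {7, 3, 6, 5} and column 2 has {7, 3, 2, 4, 5}, leaving only 1.
Row 4, column 4: row 4 has {7, 3, 6, 1, 5} and column 4 has {7, 2, 6, 1, 5}, leaving only 4.
Row 3, column 4: row 3 has {2, 6, 1, 5} and column 4 has {7, 2, 6, 1, 4, 5}, leaving only 3.
Row 3, column 3: row 3 has {3, 2, 6, 1, 5} and column 3 has {7, 2, 6, 1, 5}, leaving only 4.
Row 3, column 5: row 3 has {3, 2, 6, 1, 4, 5} and column 5 has {3, 5}, leaving only 7.
Row 4, column 5: row 4 has {7, 3, 6, 1, 4, 5} and column 5 has {7, 3, 5}, leaving only 2.
Row 5, column 5: row 5 has {7, 3, 6, 4, 5} and column 5 has {7, 3, 2, 5}, leaving only 1.
Row 5, column 6: row 5 has {7, 3, 6, 1, 4, 5} and column 6 has {7, 3, 6, 1, 5}, leaving only 2.
Row 6, column 6: row 6 has {7, 3, 2, 1, 5} and column 6 has {7, 3, 2, 6, 1, 5}, leaving only 4.
Row 6, column 5: row 6 has {7, 3, 2, 1, 4, 5} and column 5 has {7, 3, 2, 1, 5}, leaving only 6.
Row 7 already has {7, 1, 5} and column 5 already has {7, 3, 2, 6, 1, 5}, so row 7, column 5 must be 4.

4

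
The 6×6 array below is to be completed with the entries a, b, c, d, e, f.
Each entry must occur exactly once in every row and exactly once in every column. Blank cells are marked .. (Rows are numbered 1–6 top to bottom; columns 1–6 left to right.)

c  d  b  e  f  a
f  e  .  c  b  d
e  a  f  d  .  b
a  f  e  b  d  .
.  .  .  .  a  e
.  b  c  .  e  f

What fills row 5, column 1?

Row 2, column 3: row 2 has {b, c, d, e, f} and column 3 has {b, c, e, f}, leaving only a.
Row 3, column 5: row 3 has {a, b, d, e, f} and column 5 has {a, b, d, e, f}, leaving only c.
Row 4, column 6: row 4 has {a, b, d, e, f} and column 6 has {a, b, d, e, f}, leaving only c.
Row 5, column 2: row 5 has {a, e} and column 2 has {a, b, d, e, f}, leaving only c.
Row 5, column 3: row 5 has {a, c, e} and column 3 has {a, b, c, e, f}, leaving only d.
Row 5 already has {a, c, d, e} and column 1 already has {a, c, e, f}, so row 5, column 1 must be b.

b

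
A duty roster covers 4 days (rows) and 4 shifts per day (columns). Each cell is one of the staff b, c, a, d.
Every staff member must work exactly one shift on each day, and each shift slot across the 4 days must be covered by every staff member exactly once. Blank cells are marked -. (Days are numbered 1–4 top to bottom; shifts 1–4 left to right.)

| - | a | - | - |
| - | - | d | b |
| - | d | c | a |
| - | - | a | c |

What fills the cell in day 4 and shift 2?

b

Day 4 already has {c, a} and shift 2 already has {a, d}, so day 4, shift 2 must be b.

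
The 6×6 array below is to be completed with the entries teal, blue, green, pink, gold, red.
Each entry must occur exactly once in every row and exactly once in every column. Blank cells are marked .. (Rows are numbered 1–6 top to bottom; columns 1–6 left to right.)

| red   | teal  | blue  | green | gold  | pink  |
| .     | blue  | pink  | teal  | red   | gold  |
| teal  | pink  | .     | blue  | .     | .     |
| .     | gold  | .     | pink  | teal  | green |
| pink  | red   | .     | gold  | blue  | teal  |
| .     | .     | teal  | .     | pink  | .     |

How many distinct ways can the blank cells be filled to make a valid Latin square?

Row 2, column 1: eliminating its row and column leaves {green}.
Row 3, column 3: eliminating its row and column leaves {green, gold, red}.
Row 3, column 5: eliminating its row and column leaves {green}.
Row 3, column 6: eliminating its row and column leaves {red}.
Row 4, column 1: eliminating its row and column leaves {blue}.
Row 4, column 3: eliminating its row and column leaves {red}.
Row 5, column 3: eliminating its row and column leaves {green}.
Row 6, column 1: eliminating its row and column leaves {blue, green, gold}.
Row 6, column 2: eliminating its row and column leaves {green}.
Row 6, column 4: eliminating its row and column leaves {red}.
Row 6, column 6: eliminating its row and column leaves {blue, red}.
Only one assignment across all blanks avoids any row or column repeat, giving 1 completion.

1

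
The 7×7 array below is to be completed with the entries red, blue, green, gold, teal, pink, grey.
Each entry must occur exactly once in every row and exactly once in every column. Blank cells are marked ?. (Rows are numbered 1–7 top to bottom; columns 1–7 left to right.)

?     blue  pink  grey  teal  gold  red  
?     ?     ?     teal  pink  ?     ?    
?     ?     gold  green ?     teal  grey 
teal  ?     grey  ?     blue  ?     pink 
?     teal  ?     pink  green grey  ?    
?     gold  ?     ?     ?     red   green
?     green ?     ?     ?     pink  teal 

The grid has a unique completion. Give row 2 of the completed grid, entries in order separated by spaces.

Row 1, column 1: row 1 has {red, blue, gold, teal, pink, grey} and column 1 has {teal}, leaving only green.
Row 3, column 5: row 3 has {green, gold, teal, grey} and column 5 has {blue, green, teal, pink}, leaving only red.
Row 3, column 2: row 3 has {red, green, gold, teal, grey} and column 2 has {blue, green, gold, teal}, leaving only pink.
Row 3, column 1: row 3 has {red, green, gold, teal, pink, grey} and column 1 has {green, teal}, leaving only blue.
Row 4, column 2: row 4 has {blue, teal, pink, grey} and column 2 has {blue, green, gold, teal, pink}, leaving only red.
Row 2, column 2: row 2 has {teal, pink} and column 2 has {red, blue, green, gold, teal, pink}, leaving only grey.
Row 4, column 4: row 4 has {red, blue, teal, pink, grey} and column 4 has {green, teal, pink, grey}, leaving only gold.
Row 4, column 6: row 4 has {red, blue, gold, teal, pink, grey} and column 6 has {red, gold, teal, pink, grey}, leaving only green.
Row 2, column 6: row 2 has {teal, pink, grey} and column 6 has {red, green, gold, teal, pink, grey}, leaving only blue.
Row 2, column 7: row 2 has {blue, teal, pink, grey} and column 7 has {red, green, teal, pink, grey}, leaving only gold.
Row 2, column 1: row 2 has {blue, gold, teal, pink, grey} and column 1 has {blue, green, teal}, leaving only red.
Row 2, column 3: row 2 has {red, blue, gold, teal, pink, grey} and column 3 has {gold, pink, grey}, leaving only green.
So row 2 reads: red grey green teal pink blue gold.

red grey green teal pink blue gold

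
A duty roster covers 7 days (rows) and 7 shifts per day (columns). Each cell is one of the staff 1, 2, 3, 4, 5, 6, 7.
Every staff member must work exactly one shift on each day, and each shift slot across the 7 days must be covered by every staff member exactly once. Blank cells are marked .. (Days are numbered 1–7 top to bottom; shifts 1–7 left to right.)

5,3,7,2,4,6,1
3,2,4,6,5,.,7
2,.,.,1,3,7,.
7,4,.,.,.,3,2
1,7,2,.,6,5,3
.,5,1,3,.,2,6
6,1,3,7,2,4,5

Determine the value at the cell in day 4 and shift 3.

Day 2, shift 6: day 2 has {2, 3, 4, 5, 6, 7} and shift 6 has {2, 3, 4, 5, 6, 7}, leaving only 1.
Day 3, shift 2: day 3 has {1, 2, 3, 7} and shift 2 has {1, 2, 3, 4, 5, 7}, leaving only 6.
Day 3, shift 3: day 3 has {1, 2, 3, 6, 7} and shift 3 has {1, 2, 3, 4, 7}, leaving only 5.
Day 4 already has {2, 3, 4, 7} and shift 3 already has {1, 2, 3, 4, 5, 7}, so day 4, shift 3 must be 6.

6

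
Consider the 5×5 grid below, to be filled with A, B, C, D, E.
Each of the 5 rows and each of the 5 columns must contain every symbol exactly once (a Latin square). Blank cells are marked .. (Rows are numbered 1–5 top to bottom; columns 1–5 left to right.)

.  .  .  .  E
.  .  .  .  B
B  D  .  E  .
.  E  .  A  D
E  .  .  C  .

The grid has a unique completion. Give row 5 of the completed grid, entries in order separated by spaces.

Row 5, column 5: row 5 has {C, E} and column 5 has {B, D, E}, leaving only A.
Row 5, column 2: row 5 has {A, C, E} and column 2 has {D, E}, leaving only B.
Row 5, column 3: row 5 has {A, B, C, E} and column 3 has {}, leaving only D.
So row 5 reads: E B D C A.

E B D C A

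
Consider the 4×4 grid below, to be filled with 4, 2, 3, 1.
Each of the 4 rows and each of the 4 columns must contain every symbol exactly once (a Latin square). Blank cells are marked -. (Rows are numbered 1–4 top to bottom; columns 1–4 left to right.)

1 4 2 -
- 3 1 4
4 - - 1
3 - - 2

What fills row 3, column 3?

3

Row 3 already has {4, 1} and column 3 already has {2, 1}, so row 3, column 3 must be 3.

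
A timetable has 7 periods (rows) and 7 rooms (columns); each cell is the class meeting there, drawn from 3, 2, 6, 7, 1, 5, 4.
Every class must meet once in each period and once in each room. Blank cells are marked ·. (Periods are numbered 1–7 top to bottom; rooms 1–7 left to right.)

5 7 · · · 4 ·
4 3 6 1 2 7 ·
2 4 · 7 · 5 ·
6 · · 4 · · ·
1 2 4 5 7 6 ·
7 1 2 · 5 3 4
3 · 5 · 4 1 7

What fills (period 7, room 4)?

2

Period 2, room 7: period 2 has {3, 2, 6, 7, 1, 4} and room 7 has {7, 4}, leaving only 5.
Period 4, room 2: period 4 has {6, 4} and room 2 has {3, 2, 7, 1, 4}, leaving only 5.
Period 4, room 6: period 4 has {6, 5, 4} and room 6 has {3, 6, 7, 1, 5, 4}, leaving only 2.
Period 5, room 7: period 5 has {2, 6, 7, 1, 5, 4} and room 7 has {7, 5, 4}, leaving only 3.
Period 4, room 7: period 4 has {2, 6, 5, 4} and room 7 has {3, 7, 5, 4}, leaving only 1.
Period 3, room 7: period 3 has {2, 7, 5, 4} and room 7 has {3, 7, 1, 5, 4}, leaving only 6.
Period 1, room 7: period 1 has {7, 5, 4} and room 7 has {3, 6, 7, 1, 5, 4}, leaving only 2.
Period 4, room 5: period 4 has {2, 6, 1, 5, 4} and room 5 has {2, 7, 5, 4}, leaving only 3.
Period 3, room 5: period 3 has {2, 6, 7, 5, 4} and room 5 has {3, 2, 7, 5, 4}, leaving only 1.
Period 1, room 5: period 1 has {2, 7, 5, 4} and room 5 has {3, 2, 7, 1, 5, 4}, leaving only 6.
Period 1, room 4: period 1 has {2, 6, 7, 5, 4} and room 4 has {7, 1, 5, 4}, leaving only 3.
Period 1, room 3: period 1 has {3, 2, 6, 7, 5, 4} and room 3 has {2, 6, 5, 4}, leaving only 1.
Period 3, room 3: period 3 has {2, 6, 7, 1, 5, 4} and room 3 has {2, 6, 1, 5, 4}, leaving only 3.
Period 4, room 3: period 4 has {3, 2, 6, 1, 5, 4} and room 3 has {3, 2, 6, 1, 5, 4}, leaving only 7.
Period 6, room 4: period 6 has {3, 2, 7, 1, 5, 4} and room 4 has {3, 7, 1, 5, 4}, leaving only 6.
Period 7 already has {3, 7, 1, 5, 4} and room 4 already has {3, 6, 7, 1, 5, 4}, so period 7, room 4 must be 2.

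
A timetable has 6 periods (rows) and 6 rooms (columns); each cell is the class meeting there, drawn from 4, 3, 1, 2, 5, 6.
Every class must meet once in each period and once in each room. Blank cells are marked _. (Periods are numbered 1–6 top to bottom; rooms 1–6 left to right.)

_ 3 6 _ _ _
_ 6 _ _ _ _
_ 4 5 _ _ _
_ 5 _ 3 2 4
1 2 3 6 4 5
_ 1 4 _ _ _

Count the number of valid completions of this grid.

10

Period 1, room 1: eliminating its period and room leaves {4, 2, 5}.
Period 1, room 4: eliminating its period and room leaves {4, 1, 2, 5}.
Period 1, room 5: eliminating its period and room leaves {1, 5}.
Period 1, room 6: eliminating its period and room leaves {1, 2}.
Period 2, room 1: eliminating its period and room leaves {4, 3, 2, 5}.
Period 2, room 3: eliminating its period and room leaves {1, 2}.
Period 2, room 4: eliminating its period and room leaves {4, 1, 2, 5}.
Period 2, room 5: eliminating its period and room leaves {3, 1, 5}.
Period 2, room 6: eliminating its period and room leaves {3, 1, 2}.
Period 3, room 1: eliminating its period and room leaves {3, 2, 6}.
Period 3, room 4: eliminating its period and room leaves {1, 2}.
Period 3, room 5: eliminating its period and room leaves {3, 1, 6}.
Period 3, room 6: eliminating its period and room leaves {3, 1, 2, 6}.
Period 4, room 1: eliminating its period and room leaves {6}.
Period 4, room 3: eliminating its period and room leaves {1}.
Period 6, room 1: eliminating its period and room leaves {3, 2, 5, 6}.
Period 6, room 4: eliminating its period and room leaves {2, 5}.
Period 6, room 5: eliminating its period and room leaves {3, 5, 6}.
Period 6, room 6: eliminating its period and room leaves {3, 2, 6}.
Enumerating the assignments across these blanks that avoid any period or room repeat gives 10 completions.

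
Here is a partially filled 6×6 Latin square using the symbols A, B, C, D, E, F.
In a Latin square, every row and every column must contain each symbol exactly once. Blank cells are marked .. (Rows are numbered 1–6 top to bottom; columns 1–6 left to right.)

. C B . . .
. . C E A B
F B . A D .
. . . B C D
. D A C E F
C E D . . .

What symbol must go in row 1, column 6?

Row 1, column 5: row 1 has {B, C} and column 5 has {A, C, D, E}, leaving only F.
Row 1, column 4: row 1 has {B, C, F} and column 4 has {A, B, C, E}, leaving only D.
Row 2, column 1: row 2 has {A, B, C, E} and column 1 has {C, F}, leaving only D.
Row 2, column 2: row 2 has {A, B, C, D, E} and column 2 has {B, C, D, E}, leaving only F.
Row 3, column 3: row 3 has {A, B, D, F} and column 3 has {A, B, C, D}, leaving only E.
Row 3, column 6: row 3 has {A, B, D, E, F} and column 6 has {B, D, F}, leaving only C.
Row 4, column 2: row 4 has {B, C, D} and column 2 has {B, C, D, E, F}, leaving only A.
Row 4, column 1: row 4 has {A, B, C, D} and column 1 has {C, D, F}, leaving only E.
Row 1, column 1: row 1 has {B, C, D, F} and column 1 has {C, D, E, F}, leaving only A.
Row 1 already has {A, B, C, D, F} and column 6 already has {B, C, D, F}, so row 1, column 6 must be E.

E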